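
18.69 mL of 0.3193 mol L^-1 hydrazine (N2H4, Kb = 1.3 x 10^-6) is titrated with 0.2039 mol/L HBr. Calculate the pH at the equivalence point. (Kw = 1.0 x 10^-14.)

4.51

n(N2H4) = 0.3193 x 0.01869 = 0.005968 mol; V(HBr) at equivalence = 0.005968/0.2039 = 0.02927 L.
At equivalence the base is fully converted to N2H5+; total volume = 0.04796 L, so [N2H5+] = 0.005968/0.04796 = 0.1244 M.
Ka(N2H5+) = Kw/Kb = 1.0e-14 / 1.3 x 10^-6 = 7.69e-9.
[H^+] = sqrt(Ka x [N2H5+]) = sqrt(7.69e-9 x 0.1244) = 3.09e-5 M.
pH = -log(3.09e-5) = 4.51.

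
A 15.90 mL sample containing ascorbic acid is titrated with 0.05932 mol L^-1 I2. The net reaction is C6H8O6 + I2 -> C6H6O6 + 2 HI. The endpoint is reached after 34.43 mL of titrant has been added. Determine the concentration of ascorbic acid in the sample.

0.128 M

n(I2) = 0.05932 x 0.03443 = 0.002042 mol.
From the balanced equation, 1 mol I2 reacts with 1 mol ascorbic acid, so n(ascorbic acid) = 0.002042 x 1/1 = 0.002042 mol.
[ascorbic acid] = 0.002042 / 0.01590 L = 0.128 M.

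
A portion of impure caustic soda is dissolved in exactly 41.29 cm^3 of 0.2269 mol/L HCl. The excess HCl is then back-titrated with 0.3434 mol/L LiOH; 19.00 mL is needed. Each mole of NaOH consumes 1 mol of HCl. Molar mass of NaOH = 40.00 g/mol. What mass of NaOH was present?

0.114 g

Total n(HCl) added = 0.2269 x 0.04129 = 0.009369 mol.
n(LiOH) used = 0.3434 x 0.01900 = 0.006525 mol, which equals the excess n(HCl).
So n(HCl) consumed by the sample = 0.009369 - 0.006525 = 0.002844 mol.
n(NaOH) = 0.002844 / 1 = 0.002844 mol.
mass = 0.002844 mol x 40.00 g/mol = 0.114 g.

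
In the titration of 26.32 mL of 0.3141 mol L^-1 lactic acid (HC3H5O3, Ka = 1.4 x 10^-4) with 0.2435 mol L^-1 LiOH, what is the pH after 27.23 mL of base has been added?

4.46

Initial n(HC3H5O3) = 0.3141 x 0.02632 = 0.008267 mol.
n(LiOH) added = 0.2435 x 0.02723 = 0.006631 mol, converting that many moles of HC3H5O3 to C3H5O3-.
Remaining n(HC3H5O3) = 0.001637 mol; n(C3H5O3-) = 0.006631 mol.
By Henderson-Hasselbalch, pH = pKa + log([A^-]/[HA]) = 3.85 + log(0.006631/0.001637) = 3.85 + (+0.61) = 4.46.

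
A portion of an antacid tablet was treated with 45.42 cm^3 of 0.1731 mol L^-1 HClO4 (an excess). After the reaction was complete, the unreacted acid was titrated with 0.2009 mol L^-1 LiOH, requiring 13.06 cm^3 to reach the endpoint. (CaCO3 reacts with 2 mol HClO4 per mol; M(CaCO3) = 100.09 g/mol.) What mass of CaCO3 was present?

0.262 g

Total n(HClO4) added = 0.1731 x 0.04542 = 0.007862 mol.
n(LiOH) used = 0.2009 x 0.01306 = 0.002624 mol, which equals the excess n(HClO4).
So n(HClO4) consumed by the sample = 0.007862 - 0.002624 = 0.005238 mol.
n(CaCO3) = 0.005238 / 2 = 0.002619 mol.
mass = 0.002619 mol x 100.09 g/mol = 0.262 g.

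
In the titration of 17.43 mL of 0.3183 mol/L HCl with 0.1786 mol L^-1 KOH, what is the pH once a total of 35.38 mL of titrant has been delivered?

12.16

n(acid) = 0.3183 x 0.01743 = 0.005548 mol; n(KOH) added = 0.1786 x 0.03538 = 0.006319 mol.
Base is in excess by 0.006319 - 0.005548 = 0.0007709 mol in a total volume of 0.05281 L.
[OH^-] = 0.0007709/0.05281 = 0.01460 M, so pOH = 1.84 and pH = 14.00 - 1.84 = 12.16.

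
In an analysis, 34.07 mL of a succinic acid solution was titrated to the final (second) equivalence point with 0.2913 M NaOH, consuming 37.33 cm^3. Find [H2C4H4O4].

n(NaOH) = 0.2913 x 0.03733 = 0.01087 mol.
At the final (second) equivalence point, 2 mol OH^- react per mol H2C4H4O4, so n(H2C4H4O4) = 0.01087 / 2 = 0.005437 mol.
[H2C4H4O4] = 0.005437 / 0.03407 L = 0.160 M.

0.160 M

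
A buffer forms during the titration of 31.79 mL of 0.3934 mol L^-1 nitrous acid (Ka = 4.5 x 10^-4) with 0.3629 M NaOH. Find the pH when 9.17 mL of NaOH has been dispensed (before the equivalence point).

2.91

Initial n(HNO2) = 0.3934 x 0.03179 = 0.01251 mol.
n(NaOH) added = 0.3629 x 0.009170 = 0.003328 mol, converting that many moles of HNO2 to NO2-.
Remaining n(HNO2) = 0.009178 mol; n(NO2-) = 0.003328 mol.
By Henderson-Hasselbalch, pH = pKa + log([A^-]/[HA]) = 3.35 + log(0.003328/0.009178) = 3.35 + (-0.44) = 2.91.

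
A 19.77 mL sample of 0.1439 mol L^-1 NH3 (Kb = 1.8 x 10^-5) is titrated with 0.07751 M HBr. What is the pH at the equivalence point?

5.28

n(NH3) = 0.1439 x 0.01977 = 0.002845 mol; V(HBr) at equivalence = 0.002845/0.07751 = 0.03670 L.
At equivalence the base is fully converted to NH4+; total volume = 0.05647 L, so [NH4+] = 0.002845/0.05647 = 0.05038 M.
Ka(NH4+) = Kw/Kb = 1.0e-14 / 1.8 x 10^-5 = 5.56e-10.
[H^+] = sqrt(Ka x [NH4+]) = sqrt(5.56e-10 x 0.05038) = 5.29e-6 M.
pH = -log(5.29e-6) = 5.28.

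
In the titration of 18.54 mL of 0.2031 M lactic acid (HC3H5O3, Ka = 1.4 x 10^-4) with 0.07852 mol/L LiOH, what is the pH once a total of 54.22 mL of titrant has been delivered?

n(acid) = 0.2031 x 0.01854 = 0.003765 mol; n(LiOH) added = 0.07852 x 0.05422 = 0.004257 mol.
Base is in excess by 0.004257 - 0.003765 = 0.0004919 mol in a total volume of 0.07276 L.
[OH^-] = 0.0004919/0.07276 = 0.006760 M, so pOH = 2.17 and pH = 14.00 - 2.17 = 11.83.

11.83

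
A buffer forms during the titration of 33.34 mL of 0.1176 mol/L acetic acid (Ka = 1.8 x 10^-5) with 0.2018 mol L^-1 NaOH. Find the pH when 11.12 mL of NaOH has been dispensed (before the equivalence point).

Initial n(CH3COOH) = 0.1176 x 0.03334 = 0.003921 mol.
n(NaOH) added = 0.2018 x 0.01112 = 0.002244 mol, converting that many moles of CH3COOH to CH3COO-.
Remaining n(CH3COOH) = 0.001677 mol; n(CH3COO-) = 0.002244 mol.
By Henderson-Hasselbalch, pH = pKa + log([A^-]/[HA]) = 4.74 + log(0.002244/0.001677) = 4.74 + (+0.13) = 4.87.

4.87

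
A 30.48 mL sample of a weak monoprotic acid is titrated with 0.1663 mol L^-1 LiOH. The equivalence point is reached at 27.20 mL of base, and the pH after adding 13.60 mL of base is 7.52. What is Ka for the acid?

3.0 x 10^-8

13.60 mL is half of the equivalence volume, so this is the half-equivalence point where [HA] = [A^-].
At half-equivalence pH = pKa, so pKa = 7.52.
Ka = 10^(-7.52) = 3.0 x 10^-8.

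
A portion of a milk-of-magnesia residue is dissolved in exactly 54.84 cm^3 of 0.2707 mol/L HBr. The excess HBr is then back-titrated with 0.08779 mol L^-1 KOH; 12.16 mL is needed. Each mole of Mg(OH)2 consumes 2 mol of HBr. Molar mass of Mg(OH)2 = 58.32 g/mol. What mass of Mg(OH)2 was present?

Total n(HBr) added = 0.2707 x 0.05484 = 0.01485 mol.
n(KOH) used = 0.08779 x 0.01216 = 0.001068 mol, which equals the excess n(HBr).
So n(HBr) consumed by the sample = 0.01485 - 0.001068 = 0.01378 mol.
n(Mg(OH)2) = 0.01378 / 2 = 0.006889 mol.
mass = 0.006889 mol x 58.32 g/mol = 0.402 g.

0.402 g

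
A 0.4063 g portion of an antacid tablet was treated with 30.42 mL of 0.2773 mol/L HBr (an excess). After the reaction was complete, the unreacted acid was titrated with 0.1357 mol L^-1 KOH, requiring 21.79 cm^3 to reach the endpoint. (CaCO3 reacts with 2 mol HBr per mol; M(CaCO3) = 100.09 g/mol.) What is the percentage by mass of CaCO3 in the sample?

Total n(HBr) added = 0.2773 x 0.03042 = 0.008435 mol.
n(KOH) used = 0.1357 x 0.02179 = 0.002957 mol, which equals the excess n(HBr).
So n(HBr) consumed by the sample = 0.008435 - 0.002957 = 0.005479 mol.
n(CaCO3) = 0.005479 / 2 = 0.002739 mol.
mass CaCO3 = 0.002739 x 100.09 = 0.2742 g, so %CaCO3 = 0.2742/0.4063 x 100 = 67.5%.

67.5%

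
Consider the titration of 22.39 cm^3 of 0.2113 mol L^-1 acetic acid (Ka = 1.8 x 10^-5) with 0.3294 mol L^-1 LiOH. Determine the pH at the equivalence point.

n(CH3COOH) = 0.2113 x 0.02239 = 0.004731 mol; V(LiOH) at equivalence = 0.004731/0.3294 = 0.01436 L.
At equivalence all the acid is converted to CH3COO-; total volume = 0.02239 + 0.01436 = 0.03675 L, so [CH3COO-] = 0.004731/0.03675 = 0.1287 M.
Kb = Kw/Ka = 1.0e-14 / 1.8 x 10^-5 = 5.56e-10.
[OH^-] = sqrt(Kb x [CH3COO-]) = sqrt(5.56e-10 x 0.1287) = 8.46e-6 M.
pOH = 5.07, so pH = 14.00 - 5.07 = 8.93.

8.93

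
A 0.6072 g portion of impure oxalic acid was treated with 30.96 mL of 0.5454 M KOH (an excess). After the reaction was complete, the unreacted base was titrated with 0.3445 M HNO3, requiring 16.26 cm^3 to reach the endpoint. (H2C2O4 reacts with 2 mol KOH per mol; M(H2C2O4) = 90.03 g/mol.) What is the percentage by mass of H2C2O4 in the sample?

Total n(KOH) added = 0.5454 x 0.03096 = 0.01689 mol.
n(HNO3) used = 0.3445 x 0.01626 = 0.005602 mol, which equals the excess n(KOH).
So n(KOH) consumed by the sample = 0.01689 - 0.005602 = 0.01128 mol.
n(H2C2O4) = 0.01128 / 2 = 0.005642 mol.
mass H2C2O4 = 0.005642 x 90.03 = 0.5079 g, so %H2C2O4 = 0.5079/0.6072 x 100 = 83.7%.

83.7%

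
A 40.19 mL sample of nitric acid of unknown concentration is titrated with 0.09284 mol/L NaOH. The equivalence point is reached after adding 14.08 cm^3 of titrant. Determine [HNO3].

0.0325 M

n(NaOH) delivered = 0.09284 x 0.01408 = 0.001307 mol.
For a 1:1 reaction, n(HNO3) = 0.001307 mol.
[HNO3] = 0.001307 mol / 0.04019 L = 0.0325 M.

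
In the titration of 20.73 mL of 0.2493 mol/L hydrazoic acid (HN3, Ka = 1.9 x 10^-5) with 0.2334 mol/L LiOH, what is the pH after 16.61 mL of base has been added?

Initial n(HN3) = 0.2493 x 0.02073 = 0.005168 mol.
n(LiOH) added = 0.2334 x 0.01661 = 0.003877 mol, converting that many moles of HN3 to N3-.
Remaining n(HN3) = 0.001291 mol; n(N3-) = 0.003877 mol.
By Henderson-Hasselbalch, pH = pKa + log([A^-]/[HA]) = 4.72 + log(0.003877/0.001291) = 4.72 + (+0.48) = 5.20.

5.20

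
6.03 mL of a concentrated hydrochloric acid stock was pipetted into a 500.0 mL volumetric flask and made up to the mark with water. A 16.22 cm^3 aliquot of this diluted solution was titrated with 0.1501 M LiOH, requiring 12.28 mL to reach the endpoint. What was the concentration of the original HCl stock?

9.42 M

n(LiOH) = 0.1501 x 0.01228 = 0.001843 mol.
n(HCl) in the aliquot = 0.001843 mol.
[diluted HCl] = 0.001843 / 0.01622 = 0.1136 M.
Dilution factor = 500.0/6.030 = 82.92, so [stock] = 0.1136 x 82.92 = 9.42 M.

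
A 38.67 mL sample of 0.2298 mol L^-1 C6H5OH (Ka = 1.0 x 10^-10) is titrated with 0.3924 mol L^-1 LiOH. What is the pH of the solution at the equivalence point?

11.58

n(C6H5OH) = 0.2298 x 0.03867 = 0.008886 mol; V(LiOH) at equivalence = 0.008886/0.3924 = 0.02265 L.
At equivalence all the acid is converted to C6H5O-; total volume = 0.03867 + 0.02265 = 0.06132 L, so [C6H5O-] = 0.008886/0.06132 = 0.1449 M.
Kb = Kw/Ka = 1.0e-14 / 1.0 x 10^-10 = 0.000100.
[OH^-] = sqrt(Kb x [C6H5O-]) = sqrt(0.000100 x 0.1449) = 0.00381 M.
pOH = 2.42, so pH = 14.00 - 2.42 = 11.58.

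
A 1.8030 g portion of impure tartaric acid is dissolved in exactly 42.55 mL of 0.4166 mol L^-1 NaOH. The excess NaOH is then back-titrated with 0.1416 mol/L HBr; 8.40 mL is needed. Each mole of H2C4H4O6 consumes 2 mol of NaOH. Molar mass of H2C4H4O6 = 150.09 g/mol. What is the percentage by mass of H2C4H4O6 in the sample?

Total n(NaOH) added = 0.4166 x 0.04255 = 0.01773 mol.
n(HBr) used = 0.1416 x 0.008400 = 0.001189 mol, which equals the excess n(NaOH).
So n(NaOH) consumed by the sample = 0.01773 - 0.001189 = 0.01654 mol.
n(H2C4H4O6) = 0.01654 / 2 = 0.008268 mol.
mass H2C4H4O6 = 0.008268 x 150.09 = 1.241 g, so %H2C4H4O6 = 1.241/1.8030 x 100 = 68.8%.

68.8%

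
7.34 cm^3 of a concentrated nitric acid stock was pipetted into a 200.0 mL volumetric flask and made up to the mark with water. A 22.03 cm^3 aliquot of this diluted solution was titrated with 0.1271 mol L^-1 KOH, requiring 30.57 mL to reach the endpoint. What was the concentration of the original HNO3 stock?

4.81 M

n(KOH) = 0.1271 x 0.03057 = 0.003885 mol.
n(HNO3) in the aliquot = 0.003885 mol.
[diluted HNO3] = 0.003885 / 0.02203 = 0.1764 M.
Dilution factor = 200.0/7.340 = 27.25, so [stock] = 0.1764 x 27.25 = 4.81 M.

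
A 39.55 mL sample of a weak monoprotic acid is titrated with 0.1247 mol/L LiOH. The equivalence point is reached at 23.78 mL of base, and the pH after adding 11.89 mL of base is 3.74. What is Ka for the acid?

1.8 x 10^-4

11.89 mL is half of the equivalence volume, so this is the half-equivalence point where [HA] = [A^-].
At half-equivalence pH = pKa, so pKa = 3.74.
Ka = 10^(-3.74) = 1.8 x 10^-4.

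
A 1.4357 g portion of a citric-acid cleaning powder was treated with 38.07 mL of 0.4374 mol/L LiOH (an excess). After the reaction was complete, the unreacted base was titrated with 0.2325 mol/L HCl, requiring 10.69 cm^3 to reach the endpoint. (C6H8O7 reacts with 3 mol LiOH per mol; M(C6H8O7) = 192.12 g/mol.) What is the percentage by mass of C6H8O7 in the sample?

Total n(LiOH) added = 0.4374 x 0.03807 = 0.01665 mol.
n(HCl) used = 0.2325 x 0.01069 = 0.002485 mol, which equals the excess n(LiOH).
So n(LiOH) consumed by the sample = 0.01665 - 0.002485 = 0.01417 mol.
n(C6H8O7) = 0.01417 / 3 = 0.004722 mol.
mass C6H8O7 = 0.004722 x 192.12 = 0.9072 g, so %C6H8O7 = 0.9072/1.4357 x 100 = 63.2%.

63.2%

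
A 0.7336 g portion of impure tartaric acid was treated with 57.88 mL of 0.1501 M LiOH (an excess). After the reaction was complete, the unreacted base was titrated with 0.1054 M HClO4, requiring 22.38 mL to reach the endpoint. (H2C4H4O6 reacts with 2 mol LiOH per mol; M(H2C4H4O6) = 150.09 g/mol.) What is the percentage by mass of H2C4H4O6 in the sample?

64.7%

Total n(LiOH) added = 0.1501 x 0.05788 = 0.008688 mol.
n(HClO4) used = 0.1054 x 0.02238 = 0.002359 mol, which equals the excess n(LiOH).
So n(LiOH) consumed by the sample = 0.008688 - 0.002359 = 0.006329 mol.
n(H2C4H4O6) = 0.006329 / 2 = 0.003164 mol.
mass H2C4H4O6 = 0.003164 x 150.09 = 0.4750 g, so %H2C4H4O6 = 0.4750/0.7336 x 100 = 64.7%.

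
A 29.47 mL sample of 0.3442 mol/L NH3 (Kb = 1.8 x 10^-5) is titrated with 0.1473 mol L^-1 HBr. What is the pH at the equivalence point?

n(NH3) = 0.3442 x 0.02947 = 0.01014 mol; V(HBr) at equivalence = 0.01014/0.1473 = 0.06886 L.
At equivalence the base is fully converted to NH4+; total volume = 0.09833 L, so [NH4+] = 0.01014/0.09833 = 0.1032 M.
Ka(NH4+) = Kw/Kb = 1.0e-14 / 1.8 x 10^-5 = 5.56e-10.
[H^+] = sqrt(Ka x [NH4+]) = sqrt(5.56e-10 x 0.1032) = 7.57e-6 M.
pH = -log(7.57e-6) = 5.12.

5.12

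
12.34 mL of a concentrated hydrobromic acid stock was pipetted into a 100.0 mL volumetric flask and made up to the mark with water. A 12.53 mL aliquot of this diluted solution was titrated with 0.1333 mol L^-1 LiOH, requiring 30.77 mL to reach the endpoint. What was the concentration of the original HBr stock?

2.65 M

n(LiOH) = 0.1333 x 0.03077 = 0.004102 mol.
n(HBr) in the aliquot = 0.004102 mol.
[diluted HBr] = 0.004102 / 0.01253 = 0.3273 M.
Dilution factor = 100.0/12.34 = 8.104, so [stock] = 0.3273 x 8.104 = 2.65 M.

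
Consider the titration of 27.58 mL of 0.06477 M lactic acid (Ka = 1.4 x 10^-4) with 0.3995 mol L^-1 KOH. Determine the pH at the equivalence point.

8.30

n(HC3H5O3) = 0.06477 x 0.02758 = 0.001786 mol; V(KOH) at equivalence = 0.001786/0.3995 = 0.004471 L.
At equivalence all the acid is converted to C3H5O3-; total volume = 0.02758 + 0.004471 = 0.03205 L, so [C3H5O3-] = 0.001786/0.03205 = 0.05573 M.
Kb = Kw/Ka = 1.0e-14 / 1.4 x 10^-4 = 7.14e-11.
[OH^-] = sqrt(Kb x [C3H5O3-]) = sqrt(7.14e-11 x 0.05573) = 2.00e-6 M.
pOH = 5.70, so pH = 14.00 - 5.70 = 8.30.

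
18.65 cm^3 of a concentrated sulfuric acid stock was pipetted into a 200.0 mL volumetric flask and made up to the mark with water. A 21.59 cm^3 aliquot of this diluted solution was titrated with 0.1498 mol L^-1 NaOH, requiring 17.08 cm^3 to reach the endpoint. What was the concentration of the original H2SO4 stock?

n(NaOH) = 0.1498 x 0.01708 = 0.002559 mol.
n(H2SO4) in the aliquot = 0.002559 x 1/2 = 0.001279 mol.
[diluted H2SO4] = 0.001279 / 0.02159 = 0.05925 M.
Dilution factor = 200.0/18.65 = 10.72, so [stock] = 0.05925 x 10.72 = 0.635 M.

0.635 M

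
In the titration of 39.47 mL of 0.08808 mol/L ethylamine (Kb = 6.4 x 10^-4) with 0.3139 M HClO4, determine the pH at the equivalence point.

5.98

n(C2H5NH2) = 0.08808 x 0.03947 = 0.003477 mol; V(HClO4) at equivalence = 0.003477/0.3139 = 0.01108 L.
At equivalence the base is fully converted to C2H5NH3+; total volume = 0.05055 L, so [C2H5NH3+] = 0.003477/0.05055 = 0.06878 M.
Ka(C2H5NH3+) = Kw/Kb = 1.0e-14 / 6.4 x 10^-4 = 1.56e-11.
[H^+] = sqrt(Ka x [C2H5NH3+]) = sqrt(1.56e-11 x 0.06878) = 1.04e-6 M.
pH = -log(1.04e-6) = 5.98.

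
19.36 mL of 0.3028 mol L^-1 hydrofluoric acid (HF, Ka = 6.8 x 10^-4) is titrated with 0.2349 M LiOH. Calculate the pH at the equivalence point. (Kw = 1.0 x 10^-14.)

n(HF) = 0.3028 x 0.01936 = 0.005862 mol; V(LiOH) at equivalence = 0.005862/0.2349 = 0.02496 L.
At equivalence all the acid is converted to F-; total volume = 0.01936 + 0.02496 = 0.04432 L, so [F-] = 0.005862/0.04432 = 0.1323 M.
Kb = Kw/Ka = 1.0e-14 / 6.8 x 10^-4 = 1.47e-11.
[OH^-] = sqrt(Kb x [F-]) = sqrt(1.47e-11 x 0.1323) = 1.39e-6 M.
pOH = 5.86, so pH = 14.00 - 5.86 = 8.14.

8.14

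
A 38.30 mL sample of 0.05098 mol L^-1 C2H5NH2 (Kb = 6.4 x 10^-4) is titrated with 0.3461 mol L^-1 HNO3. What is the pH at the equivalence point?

n(C2H5NH2) = 0.05098 x 0.03830 = 0.001953 mol; V(HNO3) at equivalence = 0.001953/0.3461 = 0.005642 L.
At equivalence the base is fully converted to C2H5NH3+; total volume = 0.04394 L, so [C2H5NH3+] = 0.001953/0.04394 = 0.04443 M.
Ka(C2H5NH3+) = Kw/Kb = 1.0e-14 / 6.4 x 10^-4 = 1.56e-11.
[H^+] = sqrt(Ka x [C2H5NH3+]) = sqrt(1.56e-11 x 0.04443) = 8.33e-7 M.
pH = -log(8.33e-7) = 6.08.

6.08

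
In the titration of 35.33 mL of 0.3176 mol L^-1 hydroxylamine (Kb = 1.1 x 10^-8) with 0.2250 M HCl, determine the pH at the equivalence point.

n(NH2OH) = 0.3176 x 0.03533 = 0.01122 mol; V(HCl) at equivalence = 0.01122/0.2250 = 0.04987 L.
At equivalence the base is fully converted to NH3OH+; total volume = 0.08520 L, so [NH3OH+] = 0.01122/0.08520 = 0.1317 M.
Ka(NH3OH+) = Kw/Kb = 1.0e-14 / 1.1 x 10^-8 = 9.09e-7.
[H^+] = sqrt(Ka x [NH3OH+]) = sqrt(9.09e-7 x 0.1317) = 0.000346 M.
pH = -log(0.000346) = 3.46.

3.46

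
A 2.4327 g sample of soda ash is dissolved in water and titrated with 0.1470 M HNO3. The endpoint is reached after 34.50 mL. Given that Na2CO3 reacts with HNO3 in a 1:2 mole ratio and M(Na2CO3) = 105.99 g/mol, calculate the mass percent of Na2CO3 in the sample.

11.0%

n(HNO3) = 0.1470 x 0.03450 = 0.005071 mol.
n(Na2CO3) = 0.005071 / 2 = 0.002536 mol.
mass of Na2CO3 = 0.002536 x 105.99 = 0.2688 g.
% purity = 0.2688 / 2.4327 x 100 = 11.0%.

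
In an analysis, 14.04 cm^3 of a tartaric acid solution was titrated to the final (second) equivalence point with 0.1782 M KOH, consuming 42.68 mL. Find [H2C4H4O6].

0.271 M

n(KOH) = 0.1782 x 0.04268 = 0.007606 mol.
At the final (second) equivalence point, 2 mol OH^- react per mol H2C4H4O6, so n(H2C4H4O6) = 0.007606 / 2 = 0.003803 mol.
[H2C4H4O6] = 0.003803 / 0.01404 L = 0.271 M.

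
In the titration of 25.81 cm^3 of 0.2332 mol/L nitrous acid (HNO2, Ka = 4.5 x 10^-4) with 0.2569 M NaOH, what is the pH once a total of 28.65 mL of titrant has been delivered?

12.39

n(acid) = 0.2332 x 0.02581 = 0.006019 mol; n(NaOH) added = 0.2569 x 0.02865 = 0.007360 mol.
Base is in excess by 0.007360 - 0.006019 = 0.001341 mol in a total volume of 0.05446 L.
[OH^-] = 0.001341/0.05446 = 0.02463 M, so pOH = 1.61 and pH = 14.00 - 1.61 = 12.39.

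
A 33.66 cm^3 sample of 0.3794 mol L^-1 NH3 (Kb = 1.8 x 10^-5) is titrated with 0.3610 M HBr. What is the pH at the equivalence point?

4.99

n(NH3) = 0.3794 x 0.03366 = 0.01277 mol; V(HBr) at equivalence = 0.01277/0.3610 = 0.03538 L.
At equivalence the base is fully converted to NH4+; total volume = 0.06904 L, so [NH4+] = 0.01277/0.06904 = 0.1850 M.
Ka(NH4+) = Kw/Kb = 1.0e-14 / 1.8 x 10^-5 = 5.56e-10.
[H^+] = sqrt(Ka x [NH4+]) = sqrt(5.56e-10 x 0.1850) = 1.01e-5 M.
pH = -log(1.01e-5) = 4.99.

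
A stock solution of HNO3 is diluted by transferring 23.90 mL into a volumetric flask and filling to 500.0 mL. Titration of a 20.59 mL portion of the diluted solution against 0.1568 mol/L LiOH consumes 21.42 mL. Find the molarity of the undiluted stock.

3.41 M

n(LiOH) = 0.1568 x 0.02142 = 0.003359 mol.
n(HNO3) in the aliquot = 0.003359 mol.
[diluted HNO3] = 0.003359 / 0.02059 = 0.1631 M.
Dilution factor = 500.0/23.90 = 20.92, so [stock] = 0.1631 x 20.92 = 3.41 M.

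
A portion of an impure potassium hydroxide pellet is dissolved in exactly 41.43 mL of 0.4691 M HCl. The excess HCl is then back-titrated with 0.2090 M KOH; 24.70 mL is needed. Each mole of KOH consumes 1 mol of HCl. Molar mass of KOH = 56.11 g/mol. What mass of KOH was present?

0.801 g

Total n(HCl) added = 0.4691 x 0.04143 = 0.01943 mol.
n(KOH) used = 0.2090 x 0.02470 = 0.005162 mol, which equals the excess n(HCl).
So n(HCl) consumed by the sample = 0.01943 - 0.005162 = 0.01427 mol.
n(KOH) = 0.01427 / 1 = 0.01427 mol.
mass = 0.01427 mol x 56.11 g/mol = 0.801 g.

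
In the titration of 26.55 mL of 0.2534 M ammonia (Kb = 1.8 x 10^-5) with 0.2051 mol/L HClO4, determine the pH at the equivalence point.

n(NH3) = 0.2534 x 0.02655 = 0.006728 mol; V(HClO4) at equivalence = 0.006728/0.2051 = 0.03280 L.
At equivalence the base is fully converted to NH4+; total volume = 0.05935 L, so [NH4+] = 0.006728/0.05935 = 0.1134 M.
Ka(NH4+) = Kw/Kb = 1.0e-14 / 1.8 x 10^-5 = 5.56e-10.
[H^+] = sqrt(Ka x [NH4+]) = sqrt(5.56e-10 x 0.1134) = 7.94e-6 M.
pH = -log(7.94e-6) = 5.10.

5.10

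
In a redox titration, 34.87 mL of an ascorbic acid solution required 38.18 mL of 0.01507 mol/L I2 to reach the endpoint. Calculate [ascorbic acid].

0.0165 M

n(I2) = 0.01507 x 0.03818 = 0.0005754 mol.
From the balanced equation, 1 mol I2 reacts with 1 mol ascorbic acid, so n(ascorbic acid) = 0.0005754 x 1/1 = 0.0005754 mol.
[ascorbic acid] = 0.0005754 / 0.03487 L = 0.0165 M.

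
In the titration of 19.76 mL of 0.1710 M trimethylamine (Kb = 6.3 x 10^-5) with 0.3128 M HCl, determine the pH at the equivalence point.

5.38

n((CH3)3N) = 0.1710 x 0.01976 = 0.003379 mol; V(HCl) at equivalence = 0.003379/0.3128 = 0.01080 L.
At equivalence the base is fully converted to (CH3)3NH+; total volume = 0.03056 L, so [(CH3)3NH+] = 0.003379/0.03056 = 0.1106 M.
Ka((CH3)3NH+) = Kw/Kb = 1.0e-14 / 6.3 x 10^-5 = 1.59e-10.
[H^+] = sqrt(Ka x [(CH3)3NH+]) = sqrt(1.59e-10 x 0.1106) = 4.19e-6 M.
pH = -log(4.19e-6) = 5.38.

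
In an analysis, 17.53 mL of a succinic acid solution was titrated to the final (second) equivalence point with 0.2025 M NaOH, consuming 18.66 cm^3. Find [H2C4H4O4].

n(NaOH) = 0.2025 x 0.01866 = 0.003779 mol.
At the final (second) equivalence point, 2 mol OH^- react per mol H2C4H4O4, so n(H2C4H4O4) = 0.003779 / 2 = 0.001889 mol.
[H2C4H4O4] = 0.001889 / 0.01753 L = 0.108 M.

0.108 M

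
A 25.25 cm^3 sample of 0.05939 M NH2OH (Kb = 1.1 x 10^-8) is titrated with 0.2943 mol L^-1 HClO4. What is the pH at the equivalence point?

n(NH2OH) = 0.05939 x 0.02525 = 0.001500 mol; V(HClO4) at equivalence = 0.001500/0.2943 = 0.005095 L.
At equivalence the base is fully converted to NH3OH+; total volume = 0.03035 L, so [NH3OH+] = 0.001500/0.03035 = 0.04942 M.
Ka(NH3OH+) = Kw/Kb = 1.0e-14 / 1.1 x 10^-8 = 9.09e-7.
[H^+] = sqrt(Ka x [NH3OH+]) = sqrt(9.09e-7 x 0.04942) = 0.000212 M.
pH = -log(0.000212) = 3.67.

3.67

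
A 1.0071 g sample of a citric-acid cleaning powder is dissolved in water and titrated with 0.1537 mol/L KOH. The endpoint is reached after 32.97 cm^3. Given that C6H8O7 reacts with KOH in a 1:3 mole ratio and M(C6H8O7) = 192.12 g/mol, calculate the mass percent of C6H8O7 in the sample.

32.2%

n(KOH) = 0.1537 x 0.03297 = 0.005067 mol.
n(C6H8O7) = 0.005067 / 3 = 0.001689 mol.
mass of C6H8O7 = 0.001689 x 192.12 = 0.3245 g.
% purity = 0.3245 / 1.0071 x 100 = 32.2%.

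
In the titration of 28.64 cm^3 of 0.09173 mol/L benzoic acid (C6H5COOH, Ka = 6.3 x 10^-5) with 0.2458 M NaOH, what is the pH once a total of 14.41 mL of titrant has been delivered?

12.33

n(acid) = 0.09173 x 0.02864 = 0.002627 mol; n(NaOH) added = 0.2458 x 0.01441 = 0.003542 mol.
Base is in excess by 0.003542 - 0.002627 = 0.0009148 mol in a total volume of 0.04305 L.
[OH^-] = 0.0009148/0.04305 = 0.02125 M, so pOH = 1.67 and pH = 14.00 - 1.67 = 12.33.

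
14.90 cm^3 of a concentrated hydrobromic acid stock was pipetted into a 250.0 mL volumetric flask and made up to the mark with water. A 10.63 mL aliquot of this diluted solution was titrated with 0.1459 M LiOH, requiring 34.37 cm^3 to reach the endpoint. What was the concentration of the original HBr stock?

7.92 M

n(LiOH) = 0.1459 x 0.03437 = 0.005015 mol.
n(HBr) in the aliquot = 0.005015 mol.
[diluted HBr] = 0.005015 / 0.01063 = 0.4717 M.
Dilution factor = 250.0/14.90 = 16.78, so [stock] = 0.4717 x 16.78 = 7.92 M.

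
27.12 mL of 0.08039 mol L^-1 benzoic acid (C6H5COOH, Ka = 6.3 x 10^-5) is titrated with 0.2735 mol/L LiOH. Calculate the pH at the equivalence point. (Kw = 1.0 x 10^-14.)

n(C6H5COOH) = 0.08039 x 0.02712 = 0.002180 mol; V(LiOH) at equivalence = 0.002180/0.2735 = 0.007971 L.
At equivalence all the acid is converted to C6H5COO-; total volume = 0.02712 + 0.007971 = 0.03509 L, so [C6H5COO-] = 0.002180/0.03509 = 0.06213 M.
Kb = Kw/Ka = 1.0e-14 / 6.3 x 10^-5 = 1.59e-10.
[OH^-] = sqrt(Kb x [C6H5COO-]) = sqrt(1.59e-10 x 0.06213) = 3.14e-6 M.
pOH = 5.50, so pH = 14.00 - 5.50 = 8.50.

8.50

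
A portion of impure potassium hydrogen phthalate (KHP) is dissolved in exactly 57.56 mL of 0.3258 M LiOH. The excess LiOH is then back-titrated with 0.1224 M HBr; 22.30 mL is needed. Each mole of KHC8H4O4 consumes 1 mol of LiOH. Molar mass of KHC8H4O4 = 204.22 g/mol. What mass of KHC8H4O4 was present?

Total n(LiOH) added = 0.3258 x 0.05756 = 0.01875 mol.
n(HBr) used = 0.1224 x 0.02230 = 0.002730 mol, which equals the excess n(LiOH).
So n(LiOH) consumed by the sample = 0.01875 - 0.002730 = 0.01602 mol.
n(KHC8H4O4) = 0.01602 / 1 = 0.01602 mol.
mass = 0.01602 mol x 204.22 g/mol = 3.27 g.

3.27 g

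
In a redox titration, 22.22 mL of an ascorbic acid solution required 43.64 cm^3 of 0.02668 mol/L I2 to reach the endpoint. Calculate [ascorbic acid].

n(I2) = 0.02668 x 0.04364 = 0.001164 mol.
From the balanced equation, 1 mol I2 reacts with 1 mol ascorbic acid, so n(ascorbic acid) = 0.001164 x 1/1 = 0.001164 mol.
[ascorbic acid] = 0.001164 / 0.02222 L = 0.0524 M.

0.0524 M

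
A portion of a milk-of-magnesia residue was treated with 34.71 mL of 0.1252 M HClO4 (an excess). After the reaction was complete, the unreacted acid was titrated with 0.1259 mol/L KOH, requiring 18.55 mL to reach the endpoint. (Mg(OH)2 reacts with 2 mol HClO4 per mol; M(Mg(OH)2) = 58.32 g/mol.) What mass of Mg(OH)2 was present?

Total n(HClO4) added = 0.1252 x 0.03471 = 0.004346 mol.
n(KOH) used = 0.1259 x 0.01855 = 0.002335 mol, which equals the excess n(HClO4).
So n(HClO4) consumed by the sample = 0.004346 - 0.002335 = 0.002010 mol.
n(Mg(OH)2) = 0.002010 / 2 = 0.001005 mol.
mass = 0.001005 mol x 58.32 g/mol = 0.0586 g.

0.0586 g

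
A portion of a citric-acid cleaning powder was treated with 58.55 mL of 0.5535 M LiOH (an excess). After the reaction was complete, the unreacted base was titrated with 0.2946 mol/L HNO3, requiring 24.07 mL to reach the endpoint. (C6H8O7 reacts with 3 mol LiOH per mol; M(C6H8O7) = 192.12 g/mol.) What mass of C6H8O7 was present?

1.62 g

Total n(LiOH) added = 0.5535 x 0.05855 = 0.03241 mol.
n(HNO3) used = 0.2946 x 0.02407 = 0.007091 mol, which equals the excess n(LiOH).
So n(LiOH) consumed by the sample = 0.03241 - 0.007091 = 0.02532 mol.
n(C6H8O7) = 0.02532 / 3 = 0.008439 mol.
mass = 0.008439 mol x 192.12 g/mol = 1.62 g.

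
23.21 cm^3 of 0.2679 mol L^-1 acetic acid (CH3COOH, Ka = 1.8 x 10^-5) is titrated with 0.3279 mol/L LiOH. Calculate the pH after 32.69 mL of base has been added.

n(acid) = 0.2679 x 0.02321 = 0.006218 mol; n(LiOH) added = 0.3279 x 0.03269 = 0.01072 mol.
Base is in excess by 0.01072 - 0.006218 = 0.004501 mol in a total volume of 0.05590 L.
[OH^-] = 0.004501/0.05590 = 0.08052 M, so pOH = 1.09 and pH = 14.00 - 1.09 = 12.91.

12.91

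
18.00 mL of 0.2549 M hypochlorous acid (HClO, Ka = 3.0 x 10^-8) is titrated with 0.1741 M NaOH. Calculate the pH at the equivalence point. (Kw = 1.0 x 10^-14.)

n(HClO) = 0.2549 x 0.01800 = 0.004588 mol; V(NaOH) at equivalence = 0.004588/0.1741 = 0.02635 L.
At equivalence all the acid is converted to ClO-; total volume = 0.01800 + 0.02635 = 0.04435 L, so [ClO-] = 0.004588/0.04435 = 0.1034 M.
Kb = Kw/Ka = 1.0e-14 / 3.0 x 10^-8 = 3.33e-7.
[OH^-] = sqrt(Kb x [ClO-]) = sqrt(3.33e-7 x 0.1034) = 0.000186 M.
pOH = 3.73, so pH = 14.00 - 3.73 = 10.27.

10.27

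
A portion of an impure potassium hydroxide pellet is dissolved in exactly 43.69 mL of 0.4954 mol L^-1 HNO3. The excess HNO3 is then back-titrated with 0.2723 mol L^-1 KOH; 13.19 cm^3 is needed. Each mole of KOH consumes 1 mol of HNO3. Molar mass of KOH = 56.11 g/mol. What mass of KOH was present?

Total n(HNO3) added = 0.4954 x 0.04369 = 0.02164 mol.
n(KOH) used = 0.2723 x 0.01319 = 0.003592 mol, which equals the excess n(HNO3).
So n(HNO3) consumed by the sample = 0.02164 - 0.003592 = 0.01805 mol.
n(KOH) = 0.01805 / 1 = 0.01805 mol.
mass = 0.01805 mol x 56.11 g/mol = 1.01 g.

1.01 g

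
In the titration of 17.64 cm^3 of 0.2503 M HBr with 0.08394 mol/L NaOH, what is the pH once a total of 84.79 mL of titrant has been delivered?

12.42

n(acid) = 0.2503 x 0.01764 = 0.004415 mol; n(NaOH) added = 0.08394 x 0.08479 = 0.007117 mol.
Base is in excess by 0.007117 - 0.004415 = 0.002702 mol in a total volume of 0.1024 L.
[OH^-] = 0.002702/0.1024 = 0.02638 M, so pOH = 1.58 and pH = 14.00 - 1.58 = 12.42.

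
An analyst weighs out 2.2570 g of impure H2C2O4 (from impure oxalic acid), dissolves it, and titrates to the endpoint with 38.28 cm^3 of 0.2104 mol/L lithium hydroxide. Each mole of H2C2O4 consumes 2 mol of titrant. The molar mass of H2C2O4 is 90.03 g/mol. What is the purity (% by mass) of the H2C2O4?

n(LiOH) = 0.2104 x 0.03828 = 0.008054 mol.
n(H2C2O4) = 0.008054 / 2 = 0.004027 mol.
mass of H2C2O4 = 0.004027 x 90.03 = 0.3626 g.
% purity = 0.3626 / 2.2570 x 100 = 16.1%.

16.1%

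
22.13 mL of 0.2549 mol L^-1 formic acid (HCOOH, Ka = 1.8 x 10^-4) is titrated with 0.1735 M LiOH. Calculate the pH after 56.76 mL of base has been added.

n(acid) = 0.2549 x 0.02213 = 0.005641 mol; n(LiOH) added = 0.1735 x 0.05676 = 0.009848 mol.
Base is in excess by 0.009848 - 0.005641 = 0.004207 mol in a total volume of 0.07889 L.
[OH^-] = 0.004207/0.07889 = 0.05333 M, so pOH = 1.27 and pH = 14.00 - 1.27 = 12.73.

12.73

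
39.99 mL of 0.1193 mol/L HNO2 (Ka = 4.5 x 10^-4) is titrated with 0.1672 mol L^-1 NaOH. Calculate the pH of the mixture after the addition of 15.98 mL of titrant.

Initial n(HNO2) = 0.1193 x 0.03999 = 0.004771 mol.
n(NaOH) added = 0.1672 x 0.01598 = 0.002672 mol, converting that many moles of HNO2 to NO2-.
Remaining n(HNO2) = 0.002099 mol; n(NO2-) = 0.002672 mol.
By Henderson-Hasselbalch, pH = pKa + log([A^-]/[HA]) = 3.35 + log(0.002672/0.002099) = 3.35 + (+0.10) = 3.45.

3.45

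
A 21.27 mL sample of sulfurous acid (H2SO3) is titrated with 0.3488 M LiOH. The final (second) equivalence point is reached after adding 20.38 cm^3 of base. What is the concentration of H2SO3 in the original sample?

0.167 M

n(LiOH) = 0.3488 x 0.02038 = 0.007109 mol.
At the final (second) equivalence point, 2 mol OH^- react per mol H2SO3, so n(H2SO3) = 0.007109 / 2 = 0.003554 mol.
[H2SO3] = 0.003554 / 0.02127 L = 0.167 M.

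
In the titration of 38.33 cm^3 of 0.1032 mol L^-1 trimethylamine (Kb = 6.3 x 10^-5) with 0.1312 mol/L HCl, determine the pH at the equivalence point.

n((CH3)3N) = 0.1032 x 0.03833 = 0.003956 mol; V(HCl) at equivalence = 0.003956/0.1312 = 0.03015 L.
At equivalence the base is fully converted to (CH3)3NH+; total volume = 0.06848 L, so [(CH3)3NH+] = 0.003956/0.06848 = 0.05776 M.
Ka((CH3)3NH+) = Kw/Kb = 1.0e-14 / 6.3 x 10^-5 = 1.59e-10.
[H^+] = sqrt(Ka x [(CH3)3NH+]) = sqrt(1.59e-10 x 0.05776) = 3.03e-6 M.
pH = -log(3.03e-6) = 5.52.

5.52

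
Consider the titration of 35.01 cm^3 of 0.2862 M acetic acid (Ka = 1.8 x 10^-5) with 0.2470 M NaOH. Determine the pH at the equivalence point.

n(CH3COOH) = 0.2862 x 0.03501 = 0.01002 mol; V(NaOH) at equivalence = 0.01002/0.2470 = 0.04057 L.
At equivalence all the acid is converted to CH3COO-; total volume = 0.03501 + 0.04057 = 0.07558 L, so [CH3COO-] = 0.01002/0.07558 = 0.1326 M.
Kb = Kw/Ka = 1.0e-14 / 1.8 x 10^-5 = 5.56e-10.
[OH^-] = sqrt(Kb x [CH3COO-]) = sqrt(5.56e-10 x 0.1326) = 8.58e-6 M.
pOH = 5.07, so pH = 14.00 - 5.07 = 8.93.

8.93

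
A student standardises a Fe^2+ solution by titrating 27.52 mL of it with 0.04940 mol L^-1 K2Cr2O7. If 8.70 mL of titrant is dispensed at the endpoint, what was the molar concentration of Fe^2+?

n(K2Cr2O7) = 0.04940 x 0.008700 = 0.0004298 mol.
From the balanced equation, 1 mol K2Cr2O7 reacts with 6 mol Fe^2+, so n(Fe^2+) = 0.0004298 x 6/1 = 0.002579 mol.
[Fe^2+] = 0.002579 / 0.02752 L = 0.0937 M.

0.0937 M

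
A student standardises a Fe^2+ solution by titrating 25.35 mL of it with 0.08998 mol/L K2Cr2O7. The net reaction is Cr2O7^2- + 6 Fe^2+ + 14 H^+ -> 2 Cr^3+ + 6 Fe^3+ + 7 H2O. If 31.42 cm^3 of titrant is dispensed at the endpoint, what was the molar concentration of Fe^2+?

0.669 M

n(K2Cr2O7) = 0.08998 x 0.03142 = 0.002827 mol.
From the balanced equation, 1 mol K2Cr2O7 reacts with 6 mol Fe^2+, so n(Fe^2+) = 0.002827 x 6/1 = 0.01696 mol.
[Fe^2+] = 0.01696 / 0.02535 L = 0.669 M.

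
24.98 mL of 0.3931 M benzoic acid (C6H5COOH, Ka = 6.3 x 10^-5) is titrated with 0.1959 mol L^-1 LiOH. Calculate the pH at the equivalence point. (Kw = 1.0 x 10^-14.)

8.66

n(C6H5COOH) = 0.3931 x 0.02498 = 0.009820 mol; V(LiOH) at equivalence = 0.009820/0.1959 = 0.05013 L.
At equivalence all the acid is converted to C6H5COO-; total volume = 0.02498 + 0.05013 = 0.07511 L, so [C6H5COO-] = 0.009820/0.07511 = 0.1307 M.
Kb = Kw/Ka = 1.0e-14 / 6.3 x 10^-5 = 1.59e-10.
[OH^-] = sqrt(Kb x [C6H5COO-]) = sqrt(1.59e-10 x 0.1307) = 4.56e-6 M.
pOH = 5.34, so pH = 14.00 - 5.34 = 8.66.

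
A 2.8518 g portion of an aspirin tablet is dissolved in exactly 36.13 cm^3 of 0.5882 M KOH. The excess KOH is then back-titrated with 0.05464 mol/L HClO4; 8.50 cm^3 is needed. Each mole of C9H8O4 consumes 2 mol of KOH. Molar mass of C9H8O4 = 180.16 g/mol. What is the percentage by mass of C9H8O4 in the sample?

Total n(KOH) added = 0.5882 x 0.03613 = 0.02125 mol.
n(HClO4) used = 0.05464 x 0.008500 = 0.0004644 mol, which equals the excess n(KOH).
So n(KOH) consumed by the sample = 0.02125 - 0.0004644 = 0.02079 mol.
n(C9H8O4) = 0.02079 / 2 = 0.01039 mol.
mass C9H8O4 = 0.01039 x 180.16 = 1.873 g, so %C9H8O4 = 1.873/2.8518 x 100 = 65.7%.

65.7%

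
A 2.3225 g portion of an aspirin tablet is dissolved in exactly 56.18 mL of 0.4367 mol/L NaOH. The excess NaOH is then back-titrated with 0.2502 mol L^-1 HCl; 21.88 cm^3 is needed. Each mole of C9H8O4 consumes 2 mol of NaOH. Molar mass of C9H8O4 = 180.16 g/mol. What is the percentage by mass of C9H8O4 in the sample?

73.9%

Total n(NaOH) added = 0.4367 x 0.05618 = 0.02453 mol.
n(HCl) used = 0.2502 x 0.02188 = 0.005474 mol, which equals the excess n(NaOH).
So n(NaOH) consumed by the sample = 0.02453 - 0.005474 = 0.01906 mol.
n(C9H8O4) = 0.01906 / 2 = 0.009530 mol.
mass C9H8O4 = 0.009530 x 180.16 = 1.717 g, so %C9H8O4 = 1.717/2.3225 x 100 = 73.9%.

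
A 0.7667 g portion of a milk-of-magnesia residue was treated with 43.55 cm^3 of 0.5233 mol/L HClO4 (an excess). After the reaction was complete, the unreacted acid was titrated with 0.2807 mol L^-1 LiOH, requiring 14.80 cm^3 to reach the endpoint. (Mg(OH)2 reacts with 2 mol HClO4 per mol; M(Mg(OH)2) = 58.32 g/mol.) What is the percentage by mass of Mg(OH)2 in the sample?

Total n(HClO4) added = 0.5233 x 0.04355 = 0.02279 mol.
n(LiOH) used = 0.2807 x 0.01480 = 0.004154 mol, which equals the excess n(HClO4).
So n(HClO4) consumed by the sample = 0.02279 - 0.004154 = 0.01864 mol.
n(Mg(OH)2) = 0.01864 / 2 = 0.009318 mol.
mass Mg(OH)2 = 0.009318 x 58.32 = 0.5434 g, so %Mg(OH)2 = 0.5434/0.7667 x 100 = 70.9%.

70.9%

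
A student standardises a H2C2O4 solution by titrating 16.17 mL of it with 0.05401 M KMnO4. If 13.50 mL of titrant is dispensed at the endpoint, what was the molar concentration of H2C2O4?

n(KMnO4) = 0.05401 x 0.01350 = 0.0007291 mol.
From the balanced equation, 2 mol KMnO4 reacts with 5 mol H2C2O4, so n(H2C2O4) = 0.0007291 x 5/2 = 0.001823 mol.
[H2C2O4] = 0.001823 / 0.01617 L = 0.113 M.

0.113 M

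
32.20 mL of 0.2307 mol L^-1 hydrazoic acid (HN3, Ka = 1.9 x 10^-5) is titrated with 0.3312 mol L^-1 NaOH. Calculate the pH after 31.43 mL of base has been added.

12.67

n(acid) = 0.2307 x 0.03220 = 0.007429 mol; n(NaOH) added = 0.3312 x 0.03143 = 0.01041 mol.
Base is in excess by 0.01041 - 0.007429 = 0.002981 mol in a total volume of 0.06363 L.
[OH^-] = 0.002981/0.06363 = 0.04685 M, so pOH = 1.33 and pH = 14.00 - 1.33 = 12.67.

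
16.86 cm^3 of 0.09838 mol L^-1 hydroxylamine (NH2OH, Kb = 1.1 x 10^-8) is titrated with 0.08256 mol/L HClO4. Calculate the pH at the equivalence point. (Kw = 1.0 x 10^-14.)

3.69

n(NH2OH) = 0.09838 x 0.01686 = 0.001659 mol; V(HClO4) at equivalence = 0.001659/0.08256 = 0.02009 L.
At equivalence the base is fully converted to NH3OH+; total volume = 0.03695 L, so [NH3OH+] = 0.001659/0.03695 = 0.04489 M.
Ka(NH3OH+) = Kw/Kb = 1.0e-14 / 1.1 x 10^-8 = 9.09e-7.
[H^+] = sqrt(Ka x [NH3OH+]) = sqrt(9.09e-7 x 0.04489) = 0.000202 M.
pH = -log(0.000202) = 3.69.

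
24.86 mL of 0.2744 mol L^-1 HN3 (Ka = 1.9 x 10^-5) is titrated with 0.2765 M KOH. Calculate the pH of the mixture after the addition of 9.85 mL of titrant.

Initial n(HN3) = 0.2744 x 0.02486 = 0.006822 mol.
n(KOH) added = 0.2765 x 0.009850 = 0.002724 mol, converting that many moles of HN3 to N3-.
Remaining n(HN3) = 0.004098 mol; n(N3-) = 0.002724 mol.
By Henderson-Hasselbalch, pH = pKa + log([A^-]/[HA]) = 4.72 + log(0.002724/0.004098) = 4.72 + (-0.18) = 4.54.

4.54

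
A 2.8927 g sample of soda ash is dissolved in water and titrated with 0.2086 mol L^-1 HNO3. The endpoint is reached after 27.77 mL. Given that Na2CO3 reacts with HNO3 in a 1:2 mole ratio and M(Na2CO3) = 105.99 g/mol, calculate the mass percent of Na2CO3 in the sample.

n(HNO3) = 0.2086 x 0.02777 = 0.005793 mol.
n(Na2CO3) = 0.005793 / 2 = 0.002896 mol.
mass of Na2CO3 = 0.002896 x 105.99 = 0.3070 g.
% purity = 0.3070 / 2.8927 x 100 = 10.6%.

10.6%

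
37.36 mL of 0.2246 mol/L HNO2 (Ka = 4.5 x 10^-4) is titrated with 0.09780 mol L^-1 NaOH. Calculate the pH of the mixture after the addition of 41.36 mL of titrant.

3.32

Initial n(HNO2) = 0.2246 x 0.03736 = 0.008391 mol.
n(NaOH) added = 0.09780 x 0.04136 = 0.004045 mol, converting that many moles of HNO2 to NO2-.
Remaining n(HNO2) = 0.004346 mol; n(NO2-) = 0.004045 mol.
By Henderson-Hasselbalch, pH = pKa + log([A^-]/[HA]) = 3.35 + log(0.004045/0.004346) = 3.35 + (-0.03) = 3.32.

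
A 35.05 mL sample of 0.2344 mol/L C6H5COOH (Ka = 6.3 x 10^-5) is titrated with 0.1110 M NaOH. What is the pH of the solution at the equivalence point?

n(C6H5COOH) = 0.2344 x 0.03505 = 0.008216 mol; V(NaOH) at equivalence = 0.008216/0.1110 = 0.07402 L.
At equivalence all the acid is converted to C6H5COO-; total volume = 0.03505 + 0.07402 = 0.1091 L, so [C6H5COO-] = 0.008216/0.1091 = 0.07533 M.
Kb = Kw/Ka = 1.0e-14 / 6.3 x 10^-5 = 1.59e-10.
[OH^-] = sqrt(Kb x [C6H5COO-]) = sqrt(1.59e-10 x 0.07533) = 3.46e-6 M.
pOH = 5.46, so pH = 14.00 - 5.46 = 8.54.

8.54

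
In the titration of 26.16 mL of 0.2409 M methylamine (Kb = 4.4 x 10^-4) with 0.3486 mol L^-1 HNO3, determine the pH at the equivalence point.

5.74

n(CH3NH2) = 0.2409 x 0.02616 = 0.006302 mol; V(HNO3) at equivalence = 0.006302/0.3486 = 0.01808 L.
At equivalence the base is fully converted to CH3NH3+; total volume = 0.04424 L, so [CH3NH3+] = 0.006302/0.04424 = 0.1425 M.
Ka(CH3NH3+) = Kw/Kb = 1.0e-14 / 4.4 x 10^-4 = 2.27e-11.
[H^+] = sqrt(Ka x [CH3NH3+]) = sqrt(2.27e-11 x 0.1425) = 1.80e-6 M.
pH = -log(1.80e-6) = 5.74.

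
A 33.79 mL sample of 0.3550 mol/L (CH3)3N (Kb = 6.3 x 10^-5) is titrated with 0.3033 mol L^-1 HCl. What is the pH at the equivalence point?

n((CH3)3N) = 0.3550 x 0.03379 = 0.01200 mol; V(HCl) at equivalence = 0.01200/0.3033 = 0.03955 L.
At equivalence the base is fully converted to (CH3)3NH+; total volume = 0.07334 L, so [(CH3)3NH+] = 0.01200/0.07334 = 0.1636 M.
Ka((CH3)3NH+) = Kw/Kb = 1.0e-14 / 6.3 x 10^-5 = 1.59e-10.
[H^+] = sqrt(Ka x [(CH3)3NH+]) = sqrt(1.59e-10 x 0.1636) = 5.10e-6 M.
pH = -log(5.10e-6) = 5.29.

5.29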